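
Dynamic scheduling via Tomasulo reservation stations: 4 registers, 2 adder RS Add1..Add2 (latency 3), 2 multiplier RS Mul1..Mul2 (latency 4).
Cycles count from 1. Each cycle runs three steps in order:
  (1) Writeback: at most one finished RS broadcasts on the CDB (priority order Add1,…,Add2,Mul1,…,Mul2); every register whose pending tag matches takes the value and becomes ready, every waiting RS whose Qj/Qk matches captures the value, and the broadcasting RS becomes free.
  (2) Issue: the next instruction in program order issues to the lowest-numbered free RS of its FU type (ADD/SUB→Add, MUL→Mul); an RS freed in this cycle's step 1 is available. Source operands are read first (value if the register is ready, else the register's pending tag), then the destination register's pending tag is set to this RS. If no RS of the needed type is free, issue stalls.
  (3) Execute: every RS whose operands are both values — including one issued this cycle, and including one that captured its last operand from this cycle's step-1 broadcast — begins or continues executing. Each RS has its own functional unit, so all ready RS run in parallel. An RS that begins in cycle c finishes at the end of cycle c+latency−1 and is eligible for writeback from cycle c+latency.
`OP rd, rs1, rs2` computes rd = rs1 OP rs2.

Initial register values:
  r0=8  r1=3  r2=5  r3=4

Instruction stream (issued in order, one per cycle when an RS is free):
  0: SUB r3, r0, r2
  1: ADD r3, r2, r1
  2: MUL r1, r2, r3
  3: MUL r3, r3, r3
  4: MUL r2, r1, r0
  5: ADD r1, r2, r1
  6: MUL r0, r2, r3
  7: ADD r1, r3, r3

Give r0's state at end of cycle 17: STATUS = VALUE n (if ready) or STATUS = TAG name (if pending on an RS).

STATUS = VALUE 20480

  c1: issue SUB r3<-Add1  regs: r0:8,r1:3,r2:5,r3:Add1
  c2: issue ADD r3<-Add2  regs: r0:8,r1:3,r2:5,r3:Add2
  c3: issue MUL r1<-Mul1  regs: r0:8,r1:Mul1,r2:5,r3:Add2
  c4: CDB Add1=3; issue MUL r3<-Mul2  regs: r0:8,r1:Mul1,r2:5,r3:Mul2
  c5: CDB Add2=8; stall  regs: r0:8,r1:Mul1,r2:5,r3:Mul2
  c6: stall  regs: r0:8,r1:Mul1,r2:5,r3:Mul2
  c7: stall  regs: r0:8,r1:Mul1,r2:5,r3:Mul2
  c8: stall  regs: r0:8,r1:Mul1,r2:5,r3:Mul2
  c9: CDB Mul1=40; issue MUL r2<-Mul1  regs: r0:8,r1:40,r2:Mul1,r3:Mul2
  c10: CDB Mul2=64; issue ADD r1<-Add1  regs: r0:8,r1:Add1,r2:Mul1,r3:64
  c11: issue MUL r0<-Mul2  regs: r0:Mul2,r1:Add1,r2:Mul1,r3:64
  c12: issue ADD r1<-Add2  regs: r0:Mul2,r1:Add2,r2:Mul1,r3:64
  c13: CDB Mul1=320  regs: r0:Mul2,r1:Add2,r2:320,r3:64
  c14: -  regs: r0:Mul2,r1:Add2,r2:320,r3:64
  c15: CDB Add2=128  regs: r0:Mul2,r1:128,r2:320,r3:64
  c16: CDB Add1=360  regs: r0:Mul2,r1:128,r2:320,r3:64
  c17: CDB Mul2=20480  regs: r0:20480,r1:128,r2:320,r3:64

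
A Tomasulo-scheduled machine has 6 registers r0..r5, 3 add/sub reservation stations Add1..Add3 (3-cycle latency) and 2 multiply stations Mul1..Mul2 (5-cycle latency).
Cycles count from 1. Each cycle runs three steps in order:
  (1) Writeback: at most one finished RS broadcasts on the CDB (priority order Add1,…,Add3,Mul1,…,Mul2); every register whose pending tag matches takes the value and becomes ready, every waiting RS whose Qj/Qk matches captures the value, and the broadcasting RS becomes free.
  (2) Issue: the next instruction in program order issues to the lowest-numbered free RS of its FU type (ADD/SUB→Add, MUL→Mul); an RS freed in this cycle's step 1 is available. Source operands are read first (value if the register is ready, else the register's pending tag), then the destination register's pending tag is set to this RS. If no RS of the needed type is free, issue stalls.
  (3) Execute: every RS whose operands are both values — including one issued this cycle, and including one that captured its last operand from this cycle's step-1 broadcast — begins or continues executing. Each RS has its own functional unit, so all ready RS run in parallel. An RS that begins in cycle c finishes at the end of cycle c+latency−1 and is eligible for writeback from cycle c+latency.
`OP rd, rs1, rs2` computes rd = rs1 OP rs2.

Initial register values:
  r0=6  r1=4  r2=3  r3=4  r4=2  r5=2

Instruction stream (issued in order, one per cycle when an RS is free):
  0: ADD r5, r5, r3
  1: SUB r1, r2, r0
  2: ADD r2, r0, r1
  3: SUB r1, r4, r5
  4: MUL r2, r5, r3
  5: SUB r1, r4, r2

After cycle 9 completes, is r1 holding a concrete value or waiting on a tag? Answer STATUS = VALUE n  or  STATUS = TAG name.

  c1: issue ADD r5<-Add1  regs: r0:6,r1:4,r2:3,r3:4,r4:2,r5:Add1
  c2: issue SUB r1<-Add2  regs: r0:6,r1:Add2,r2:3,r3:4,r4:2,r5:Add1
  c3: issue ADD r2<-Add3  regs: r0:6,r1:Add2,r2:Add3,r3:4,r4:2,r5:Add1
  c4: CDB Add1=6; issue SUB r1<-Add1  regs: r0:6,r1:Add1,r2:Add3,r3:4,r4:2,r5:6
  c5: CDB Add2=-3; issue MUL r2<-Mul1  regs: r0:6,r1:Add1,r2:Mul1,r3:4,r4:2,r5:6
  c6: issue SUB r1<-Add2  regs: r0:6,r1:Add2,r2:Mul1,r3:4,r4:2,r5:6
  c7: CDB Add1=-4  regs: r0:6,r1:Add2,r2:Mul1,r3:4,r4:2,r5:6
  c8: CDB Add3=3  regs: r0:6,r1:Add2,r2:Mul1,r3:4,r4:2,r5:6
  c9: -  regs: r0:6,r1:Add2,r2:Mul1,r3:4,r4:2,r5:6

STATUS = TAG Add2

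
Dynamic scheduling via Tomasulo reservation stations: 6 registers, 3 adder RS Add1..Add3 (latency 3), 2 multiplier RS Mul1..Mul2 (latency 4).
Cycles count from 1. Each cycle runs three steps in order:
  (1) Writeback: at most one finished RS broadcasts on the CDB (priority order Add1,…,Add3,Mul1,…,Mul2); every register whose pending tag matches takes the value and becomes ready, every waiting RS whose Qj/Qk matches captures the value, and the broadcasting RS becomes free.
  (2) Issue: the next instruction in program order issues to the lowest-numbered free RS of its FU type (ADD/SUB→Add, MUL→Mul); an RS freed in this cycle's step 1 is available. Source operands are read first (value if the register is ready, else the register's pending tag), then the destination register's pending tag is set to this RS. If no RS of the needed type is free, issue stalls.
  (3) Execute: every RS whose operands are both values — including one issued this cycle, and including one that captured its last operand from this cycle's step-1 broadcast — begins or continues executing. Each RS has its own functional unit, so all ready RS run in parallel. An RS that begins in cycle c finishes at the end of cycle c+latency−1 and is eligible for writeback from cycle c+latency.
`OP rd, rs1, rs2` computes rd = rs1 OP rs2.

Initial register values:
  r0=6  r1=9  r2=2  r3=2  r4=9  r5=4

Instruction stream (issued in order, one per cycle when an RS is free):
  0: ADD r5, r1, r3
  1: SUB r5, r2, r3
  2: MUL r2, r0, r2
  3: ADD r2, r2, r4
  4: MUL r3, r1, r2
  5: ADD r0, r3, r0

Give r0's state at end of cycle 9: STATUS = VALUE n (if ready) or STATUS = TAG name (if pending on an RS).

STATUS = TAG Add2

c1: issue ADD r5<-Add1 | r0:6,r1:9,r2:2,r3:2,r4:9,r5:Add1
c2: issue SUB r5<-Add2 | r0:6,r1:9,r2:2,r3:2,r4:9,r5:Add2
c3: issue MUL r2<-Mul1 | r0:6,r1:9,r2:Mul1,r3:2,r4:9,r5:Add2
c4: CDB Add1=11; issue ADD r2<-Add1 | r0:6,r1:9,r2:Add1,r3:2,r4:9,r5:Add2
c5: CDB Add2=0; issue MUL r3<-Mul2 | r0:6,r1:9,r2:Add1,r3:Mul2,r4:9,r5:0
c6: issue ADD r0<-Add2 | r0:Add2,r1:9,r2:Add1,r3:Mul2,r4:9,r5:0
c7: CDB Mul1=12 | r0:Add2,r1:9,r2:Add1,r3:Mul2,r4:9,r5:0
c8: - | r0:Add2,r1:9,r2:Add1,r3:Mul2,r4:9,r5:0
c9: - | r0:Add2,r1:9,r2:Add1,r3:Mul2,r4:9,r5:0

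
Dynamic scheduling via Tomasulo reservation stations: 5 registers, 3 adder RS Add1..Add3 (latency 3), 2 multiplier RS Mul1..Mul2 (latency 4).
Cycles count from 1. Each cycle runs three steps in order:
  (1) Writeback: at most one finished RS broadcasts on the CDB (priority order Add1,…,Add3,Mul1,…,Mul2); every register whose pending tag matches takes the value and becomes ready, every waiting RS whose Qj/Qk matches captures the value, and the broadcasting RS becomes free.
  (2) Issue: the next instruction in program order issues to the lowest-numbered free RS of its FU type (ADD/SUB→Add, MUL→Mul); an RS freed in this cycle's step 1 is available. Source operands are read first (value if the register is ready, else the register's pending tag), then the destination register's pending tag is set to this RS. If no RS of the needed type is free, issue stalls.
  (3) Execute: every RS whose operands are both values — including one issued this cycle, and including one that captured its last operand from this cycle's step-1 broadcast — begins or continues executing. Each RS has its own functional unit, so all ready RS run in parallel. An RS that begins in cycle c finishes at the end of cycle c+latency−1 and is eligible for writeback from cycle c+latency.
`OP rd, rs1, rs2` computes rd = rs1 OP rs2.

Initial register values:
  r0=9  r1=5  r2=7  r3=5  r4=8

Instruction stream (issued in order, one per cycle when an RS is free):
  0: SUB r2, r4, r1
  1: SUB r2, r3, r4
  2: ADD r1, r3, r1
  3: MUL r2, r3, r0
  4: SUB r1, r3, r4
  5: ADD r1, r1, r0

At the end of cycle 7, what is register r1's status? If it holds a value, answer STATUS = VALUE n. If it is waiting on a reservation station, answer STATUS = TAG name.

STATUS = TAG Add2

c1: issue SUB r2<-Add1 | r0:9,r1:5,r2:Add1,r3:5,r4:8
c2: issue SUB r2<-Add2 | r0:9,r1:5,r2:Add2,r3:5,r4:8
c3: issue ADD r1<-Add3 | r0:9,r1:Add3,r2:Add2,r3:5,r4:8
c4: CDB Add1=3; issue MUL r2<-Mul1 | r0:9,r1:Add3,r2:Mul1,r3:5,r4:8
c5: CDB Add2=-3; issue SUB r1<-Add1 | r0:9,r1:Add1,r2:Mul1,r3:5,r4:8
c6: CDB Add3=10; issue ADD r1<-Add2 | r0:9,r1:Add2,r2:Mul1,r3:5,r4:8
c7: - | r0:9,r1:Add2,r2:Mul1,r3:5,r4:8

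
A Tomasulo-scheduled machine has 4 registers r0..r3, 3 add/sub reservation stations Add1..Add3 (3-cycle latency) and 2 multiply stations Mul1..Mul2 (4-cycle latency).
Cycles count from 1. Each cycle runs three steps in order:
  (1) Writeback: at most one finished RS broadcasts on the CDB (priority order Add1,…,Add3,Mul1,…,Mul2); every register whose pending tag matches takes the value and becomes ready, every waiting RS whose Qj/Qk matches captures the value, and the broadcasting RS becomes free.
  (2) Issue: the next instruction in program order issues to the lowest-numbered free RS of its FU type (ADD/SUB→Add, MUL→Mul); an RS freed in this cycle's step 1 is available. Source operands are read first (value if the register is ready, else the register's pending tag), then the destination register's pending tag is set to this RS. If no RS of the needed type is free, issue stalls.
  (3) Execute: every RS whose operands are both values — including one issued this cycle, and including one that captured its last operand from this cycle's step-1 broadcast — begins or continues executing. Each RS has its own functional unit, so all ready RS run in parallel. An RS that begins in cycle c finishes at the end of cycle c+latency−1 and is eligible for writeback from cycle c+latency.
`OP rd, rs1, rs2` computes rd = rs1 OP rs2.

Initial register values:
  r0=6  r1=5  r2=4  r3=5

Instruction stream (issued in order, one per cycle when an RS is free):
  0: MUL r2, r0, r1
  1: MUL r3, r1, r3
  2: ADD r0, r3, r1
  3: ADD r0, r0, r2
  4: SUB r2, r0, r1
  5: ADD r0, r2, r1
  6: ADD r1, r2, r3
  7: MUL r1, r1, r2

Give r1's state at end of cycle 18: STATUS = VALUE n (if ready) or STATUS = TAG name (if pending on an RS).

STATUS = TAG Mul1

cycle 1: issue MUL r2<-Mul1 // r0:6,r1:5,r2:Mul1,r3:5
cycle 2: issue MUL r3<-Mul2 // r0:6,r1:5,r2:Mul1,r3:Mul2
cycle 3: issue ADD r0<-Add1 // r0:Add1,r1:5,r2:Mul1,r3:Mul2
cycle 4: issue ADD r0<-Add2 // r0:Add2,r1:5,r2:Mul1,r3:Mul2
cycle 5: CDB Mul1=30; issue SUB r2<-Add3 // r0:Add2,r1:5,r2:Add3,r3:Mul2
cycle 6: CDB Mul2=25; stall // r0:Add2,r1:5,r2:Add3,r3:25
cycle 7: stall // r0:Add2,r1:5,r2:Add3,r3:25
cycle 8: stall // r0:Add2,r1:5,r2:Add3,r3:25
cycle 9: CDB Add1=30; issue ADD r0<-Add1 // r0:Add1,r1:5,r2:Add3,r3:25
cycle 10: stall // r0:Add1,r1:5,r2:Add3,r3:25
cycle 11: stall // r0:Add1,r1:5,r2:Add3,r3:25
cycle 12: CDB Add2=60; issue ADD r1<-Add2 // r0:Add1,r1:Add2,r2:Add3,r3:25
cycle 13: issue MUL r1<-Mul1 // r0:Add1,r1:Mul1,r2:Add3,r3:25
cycle 14: - // r0:Add1,r1:Mul1,r2:Add3,r3:25
cycle 15: CDB Add3=55 // r0:Add1,r1:Mul1,r2:55,r3:25
cycle 16: - // r0:Add1,r1:Mul1,r2:55,r3:25
cycle 17: - // r0:Add1,r1:Mul1,r2:55,r3:25
cycle 18: CDB Add1=60 // r0:60,r1:Mul1,r2:55,r3:25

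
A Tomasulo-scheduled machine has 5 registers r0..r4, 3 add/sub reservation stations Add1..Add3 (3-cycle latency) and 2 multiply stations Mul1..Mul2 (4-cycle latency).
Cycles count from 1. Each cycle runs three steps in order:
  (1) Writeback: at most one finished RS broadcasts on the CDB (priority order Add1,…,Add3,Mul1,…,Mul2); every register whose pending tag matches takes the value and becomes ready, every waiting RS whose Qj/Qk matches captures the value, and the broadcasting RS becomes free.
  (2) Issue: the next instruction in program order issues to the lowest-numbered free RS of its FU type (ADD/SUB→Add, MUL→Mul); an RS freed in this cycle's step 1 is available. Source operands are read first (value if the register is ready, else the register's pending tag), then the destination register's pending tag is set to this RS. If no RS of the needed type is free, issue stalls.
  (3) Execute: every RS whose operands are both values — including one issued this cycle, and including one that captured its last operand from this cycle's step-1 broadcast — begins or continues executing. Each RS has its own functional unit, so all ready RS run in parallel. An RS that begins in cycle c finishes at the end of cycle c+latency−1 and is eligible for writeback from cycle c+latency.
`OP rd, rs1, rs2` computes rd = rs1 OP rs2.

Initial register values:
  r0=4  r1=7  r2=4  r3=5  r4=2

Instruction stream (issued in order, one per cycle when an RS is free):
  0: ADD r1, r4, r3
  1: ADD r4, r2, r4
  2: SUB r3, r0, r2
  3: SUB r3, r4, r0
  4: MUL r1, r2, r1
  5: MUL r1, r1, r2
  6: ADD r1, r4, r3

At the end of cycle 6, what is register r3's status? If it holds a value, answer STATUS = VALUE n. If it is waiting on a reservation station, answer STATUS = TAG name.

c1: issue ADD r1<-Add1 | r0:4,r1:Add1,r2:4,r3:5,r4:2
c2: issue ADD r4<-Add2 | r0:4,r1:Add1,r2:4,r3:5,r4:Add2
c3: issue SUB r3<-Add3 | r0:4,r1:Add1,r2:4,r3:Add3,r4:Add2
c4: CDB Add1=7; issue SUB r3<-Add1 | r0:4,r1:7,r2:4,r3:Add1,r4:Add2
c5: CDB Add2=6; issue MUL r1<-Mul1 | r0:4,r1:Mul1,r2:4,r3:Add1,r4:6
c6: CDB Add3=0; issue MUL r1<-Mul2 | r0:4,r1:Mul2,r2:4,r3:Add1,r4:6

STATUS = TAG Add1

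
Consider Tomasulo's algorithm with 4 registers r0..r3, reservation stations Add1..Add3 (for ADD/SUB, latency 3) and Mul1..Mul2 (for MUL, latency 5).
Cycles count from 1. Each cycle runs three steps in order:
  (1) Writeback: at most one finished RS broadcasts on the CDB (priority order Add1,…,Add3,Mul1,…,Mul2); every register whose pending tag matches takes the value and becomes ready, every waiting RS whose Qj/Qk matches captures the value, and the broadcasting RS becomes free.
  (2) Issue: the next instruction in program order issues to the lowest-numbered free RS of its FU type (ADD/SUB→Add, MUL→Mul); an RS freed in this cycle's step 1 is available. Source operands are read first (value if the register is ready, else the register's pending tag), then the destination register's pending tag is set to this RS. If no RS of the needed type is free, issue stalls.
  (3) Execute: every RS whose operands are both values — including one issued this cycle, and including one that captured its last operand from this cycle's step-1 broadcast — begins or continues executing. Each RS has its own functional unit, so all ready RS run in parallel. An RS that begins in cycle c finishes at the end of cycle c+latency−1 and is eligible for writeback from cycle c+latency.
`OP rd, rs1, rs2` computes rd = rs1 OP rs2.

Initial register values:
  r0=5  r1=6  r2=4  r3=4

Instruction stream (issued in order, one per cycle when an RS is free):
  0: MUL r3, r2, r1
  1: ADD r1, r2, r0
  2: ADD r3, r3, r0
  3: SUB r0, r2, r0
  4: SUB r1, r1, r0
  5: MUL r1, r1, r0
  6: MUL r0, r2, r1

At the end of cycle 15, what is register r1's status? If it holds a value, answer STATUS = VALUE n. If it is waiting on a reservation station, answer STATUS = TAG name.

c1: issue MUL r3<-Mul1 | r0:5,r1:6,r2:4,r3:Mul1
c2: issue ADD r1<-Add1 | r0:5,r1:Add1,r2:4,r3:Mul1
c3: issue ADD r3<-Add2 | r0:5,r1:Add1,r2:4,r3:Add2
c4: issue SUB r0<-Add3 | r0:Add3,r1:Add1,r2:4,r3:Add2
c5: CDB Add1=9; issue SUB r1<-Add1 | r0:Add3,r1:Add1,r2:4,r3:Add2
c6: CDB Mul1=24; issue MUL r1<-Mul1 | r0:Add3,r1:Mul1,r2:4,r3:Add2
c7: CDB Add3=-1; issue MUL r0<-Mul2 | r0:Mul2,r1:Mul1,r2:4,r3:Add2
c8: - | r0:Mul2,r1:Mul1,r2:4,r3:Add2
c9: CDB Add2=29 | r0:Mul2,r1:Mul1,r2:4,r3:29
c10: CDB Add1=10 | r0:Mul2,r1:Mul1,r2:4,r3:29
c11: - | r0:Mul2,r1:Mul1,r2:4,r3:29
c12: - | r0:Mul2,r1:Mul1,r2:4,r3:29
c13: - | r0:Mul2,r1:Mul1,r2:4,r3:29
c14: - | r0:Mul2,r1:Mul1,r2:4,r3:29
c15: CDB Mul1=-10 | r0:Mul2,r1:-10,r2:4,r3:29

STATUS = VALUE -10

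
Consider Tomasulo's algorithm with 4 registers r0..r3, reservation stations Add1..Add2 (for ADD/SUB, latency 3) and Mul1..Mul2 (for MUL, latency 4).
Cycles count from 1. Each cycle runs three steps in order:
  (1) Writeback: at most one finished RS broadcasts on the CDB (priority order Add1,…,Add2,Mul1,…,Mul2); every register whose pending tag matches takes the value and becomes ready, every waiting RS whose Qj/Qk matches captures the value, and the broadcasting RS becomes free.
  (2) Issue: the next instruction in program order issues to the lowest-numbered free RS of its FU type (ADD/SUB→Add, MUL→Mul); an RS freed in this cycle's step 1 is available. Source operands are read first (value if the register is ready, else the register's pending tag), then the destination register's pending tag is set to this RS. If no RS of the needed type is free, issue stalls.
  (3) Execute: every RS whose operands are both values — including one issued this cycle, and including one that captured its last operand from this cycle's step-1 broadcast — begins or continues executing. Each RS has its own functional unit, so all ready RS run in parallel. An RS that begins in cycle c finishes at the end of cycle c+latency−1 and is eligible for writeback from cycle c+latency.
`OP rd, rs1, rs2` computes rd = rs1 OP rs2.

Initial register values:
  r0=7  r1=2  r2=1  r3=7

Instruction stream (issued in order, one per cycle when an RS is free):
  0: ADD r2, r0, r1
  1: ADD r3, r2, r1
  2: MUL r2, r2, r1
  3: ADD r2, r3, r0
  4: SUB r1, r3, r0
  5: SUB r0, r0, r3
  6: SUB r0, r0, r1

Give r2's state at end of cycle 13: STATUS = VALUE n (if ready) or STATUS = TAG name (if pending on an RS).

STATUS = VALUE 18

  c1: issue ADD r2<-Add1  regs: r0:7,r1:2,r2:Add1,r3:7
  c2: issue ADD r3<-Add2  regs: r0:7,r1:2,r2:Add1,r3:Add2
  c3: issue MUL r2<-Mul1  regs: r0:7,r1:2,r2:Mul1,r3:Add2
  c4: CDB Add1=9; issue ADD r2<-Add1  regs: r0:7,r1:2,r2:Add1,r3:Add2
  c5: stall  regs: r0:7,r1:2,r2:Add1,r3:Add2
  c6: stall  regs: r0:7,r1:2,r2:Add1,r3:Add2
  c7: CDB Add2=11; issue SUB r1<-Add2  regs: r0:7,r1:Add2,r2:Add1,r3:11
  c8: CDB Mul1=18; stall  regs: r0:7,r1:Add2,r2:Add1,r3:11
  c9: stall  regs: r0:7,r1:Add2,r2:Add1,r3:11
  c10: CDB Add1=18; issue SUB r0<-Add1  regs: r0:Add1,r1:Add2,r2:18,r3:11
  c11: CDB Add2=4; issue SUB r0<-Add2  regs: r0:Add2,r1:4,r2:18,r3:11
  c12: -  regs: r0:Add2,r1:4,r2:18,r3:11
  c13: CDB Add1=-4  regs: r0:Add2,r1:4,r2:18,r3:11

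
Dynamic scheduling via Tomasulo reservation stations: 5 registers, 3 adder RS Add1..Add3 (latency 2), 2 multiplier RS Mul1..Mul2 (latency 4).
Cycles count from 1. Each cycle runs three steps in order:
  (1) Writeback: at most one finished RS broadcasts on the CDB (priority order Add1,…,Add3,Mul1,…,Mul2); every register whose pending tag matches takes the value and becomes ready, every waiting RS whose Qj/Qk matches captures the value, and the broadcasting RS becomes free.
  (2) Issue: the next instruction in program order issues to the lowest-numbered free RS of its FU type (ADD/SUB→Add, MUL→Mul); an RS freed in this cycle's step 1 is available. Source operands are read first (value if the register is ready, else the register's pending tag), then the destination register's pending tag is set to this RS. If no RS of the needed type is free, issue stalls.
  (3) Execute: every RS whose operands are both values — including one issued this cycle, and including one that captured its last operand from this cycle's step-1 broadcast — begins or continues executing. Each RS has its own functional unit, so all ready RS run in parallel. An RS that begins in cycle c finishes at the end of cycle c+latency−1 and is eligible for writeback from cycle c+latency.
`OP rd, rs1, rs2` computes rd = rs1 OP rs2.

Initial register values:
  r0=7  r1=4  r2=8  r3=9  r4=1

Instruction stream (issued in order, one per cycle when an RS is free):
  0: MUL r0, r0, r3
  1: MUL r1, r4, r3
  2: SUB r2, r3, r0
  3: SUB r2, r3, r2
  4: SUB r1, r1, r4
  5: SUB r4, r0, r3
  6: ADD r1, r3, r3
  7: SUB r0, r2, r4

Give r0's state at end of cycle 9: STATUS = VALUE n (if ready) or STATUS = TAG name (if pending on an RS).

STATUS = TAG Add1

cycle 1: issue MUL r0<-Mul1 // r0:Mul1,r1:4,r2:8,r3:9,r4:1
cycle 2: issue MUL r1<-Mul2 // r0:Mul1,r1:Mul2,r2:8,r3:9,r4:1
cycle 3: issue SUB r2<-Add1 // r0:Mul1,r1:Mul2,r2:Add1,r3:9,r4:1
cycle 4: issue SUB r2<-Add2 // r0:Mul1,r1:Mul2,r2:Add2,r3:9,r4:1
cycle 5: CDB Mul1=63; issue SUB r1<-Add3 // r0:63,r1:Add3,r2:Add2,r3:9,r4:1
cycle 6: CDB Mul2=9; stall // r0:63,r1:Add3,r2:Add2,r3:9,r4:1
cycle 7: CDB Add1=-54; issue SUB r4<-Add1 // r0:63,r1:Add3,r2:Add2,r3:9,r4:Add1
cycle 8: CDB Add3=8; issue ADD r1<-Add3 // r0:63,r1:Add3,r2:Add2,r3:9,r4:Add1
cycle 9: CDB Add1=54; issue SUB r0<-Add1 // r0:Add1,r1:Add3,r2:Add2,r3:9,r4:54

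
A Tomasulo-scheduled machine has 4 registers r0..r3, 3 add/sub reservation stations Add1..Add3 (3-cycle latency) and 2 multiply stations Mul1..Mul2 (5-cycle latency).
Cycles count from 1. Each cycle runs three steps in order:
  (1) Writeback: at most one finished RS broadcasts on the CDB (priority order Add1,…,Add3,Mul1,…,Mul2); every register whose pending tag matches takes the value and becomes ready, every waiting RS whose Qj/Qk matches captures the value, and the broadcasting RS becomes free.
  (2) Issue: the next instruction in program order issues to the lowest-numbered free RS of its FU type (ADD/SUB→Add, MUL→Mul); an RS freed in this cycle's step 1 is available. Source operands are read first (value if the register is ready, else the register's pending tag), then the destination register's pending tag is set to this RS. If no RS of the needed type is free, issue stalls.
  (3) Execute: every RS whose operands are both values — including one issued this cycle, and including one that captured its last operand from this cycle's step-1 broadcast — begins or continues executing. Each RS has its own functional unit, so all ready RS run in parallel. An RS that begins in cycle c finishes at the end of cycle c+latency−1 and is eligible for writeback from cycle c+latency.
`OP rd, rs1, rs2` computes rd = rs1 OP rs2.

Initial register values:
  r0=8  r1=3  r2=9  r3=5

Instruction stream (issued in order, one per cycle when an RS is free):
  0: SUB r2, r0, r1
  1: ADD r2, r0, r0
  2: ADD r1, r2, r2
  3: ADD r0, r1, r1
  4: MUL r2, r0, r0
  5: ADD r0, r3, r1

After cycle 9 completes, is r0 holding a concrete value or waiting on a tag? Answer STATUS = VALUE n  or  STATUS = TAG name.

STATUS = TAG Add2

c1: issue SUB r2<-Add1 | r0:8,r1:3,r2:Add1,r3:5
c2: issue ADD r2<-Add2 | r0:8,r1:3,r2:Add2,r3:5
c3: issue ADD r1<-Add3 | r0:8,r1:Add3,r2:Add2,r3:5
c4: CDB Add1=5; issue ADD r0<-Add1 | r0:Add1,r1:Add3,r2:Add2,r3:5
c5: CDB Add2=16; issue MUL r2<-Mul1 | r0:Add1,r1:Add3,r2:Mul1,r3:5
c6: issue ADD r0<-Add2 | r0:Add2,r1:Add3,r2:Mul1,r3:5
c7: - | r0:Add2,r1:Add3,r2:Mul1,r3:5
c8: CDB Add3=32 | r0:Add2,r1:32,r2:Mul1,r3:5
c9: - | r0:Add2,r1:32,r2:Mul1,r3:5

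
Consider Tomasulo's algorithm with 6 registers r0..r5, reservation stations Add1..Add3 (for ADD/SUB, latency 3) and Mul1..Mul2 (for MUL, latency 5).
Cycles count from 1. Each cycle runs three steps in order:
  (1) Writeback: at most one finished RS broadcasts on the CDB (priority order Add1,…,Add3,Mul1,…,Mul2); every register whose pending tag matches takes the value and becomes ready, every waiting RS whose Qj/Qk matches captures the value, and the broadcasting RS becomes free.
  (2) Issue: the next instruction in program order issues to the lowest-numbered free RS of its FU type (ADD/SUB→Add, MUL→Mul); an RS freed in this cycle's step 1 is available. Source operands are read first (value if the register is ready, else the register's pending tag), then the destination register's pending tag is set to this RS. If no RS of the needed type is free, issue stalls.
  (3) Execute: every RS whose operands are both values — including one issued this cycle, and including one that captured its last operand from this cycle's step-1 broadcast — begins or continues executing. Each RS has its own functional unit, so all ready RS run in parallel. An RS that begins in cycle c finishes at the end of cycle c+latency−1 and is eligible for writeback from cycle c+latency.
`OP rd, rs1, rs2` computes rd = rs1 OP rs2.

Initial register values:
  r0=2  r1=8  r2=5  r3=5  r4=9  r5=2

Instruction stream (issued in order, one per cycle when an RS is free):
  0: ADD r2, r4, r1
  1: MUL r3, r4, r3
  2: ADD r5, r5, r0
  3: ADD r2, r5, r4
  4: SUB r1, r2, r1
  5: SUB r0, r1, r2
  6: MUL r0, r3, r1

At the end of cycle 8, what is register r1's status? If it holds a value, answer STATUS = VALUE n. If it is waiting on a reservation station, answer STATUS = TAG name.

STATUS = TAG Add3

cycle 1: issue ADD r2<-Add1 // r0:2,r1:8,r2:Add1,r3:5,r4:9,r5:2
cycle 2: issue MUL r3<-Mul1 // r0:2,r1:8,r2:Add1,r3:Mul1,r4:9,r5:2
cycle 3: issue ADD r5<-Add2 // r0:2,r1:8,r2:Add1,r3:Mul1,r4:9,r5:Add2
cycle 4: CDB Add1=17; issue ADD r2<-Add1 // r0:2,r1:8,r2:Add1,r3:Mul1,r4:9,r5:Add2
cycle 5: issue SUB r1<-Add3 // r0:2,r1:Add3,r2:Add1,r3:Mul1,r4:9,r5:Add2
cycle 6: CDB Add2=4; issue SUB r0<-Add2 // r0:Add2,r1:Add3,r2:Add1,r3:Mul1,r4:9,r5:4
cycle 7: CDB Mul1=45; issue MUL r0<-Mul1 // r0:Mul1,r1:Add3,r2:Add1,r3:45,r4:9,r5:4
cycle 8: - // r0:Mul1,r1:Add3,r2:Add1,r3:45,r4:9,r5:4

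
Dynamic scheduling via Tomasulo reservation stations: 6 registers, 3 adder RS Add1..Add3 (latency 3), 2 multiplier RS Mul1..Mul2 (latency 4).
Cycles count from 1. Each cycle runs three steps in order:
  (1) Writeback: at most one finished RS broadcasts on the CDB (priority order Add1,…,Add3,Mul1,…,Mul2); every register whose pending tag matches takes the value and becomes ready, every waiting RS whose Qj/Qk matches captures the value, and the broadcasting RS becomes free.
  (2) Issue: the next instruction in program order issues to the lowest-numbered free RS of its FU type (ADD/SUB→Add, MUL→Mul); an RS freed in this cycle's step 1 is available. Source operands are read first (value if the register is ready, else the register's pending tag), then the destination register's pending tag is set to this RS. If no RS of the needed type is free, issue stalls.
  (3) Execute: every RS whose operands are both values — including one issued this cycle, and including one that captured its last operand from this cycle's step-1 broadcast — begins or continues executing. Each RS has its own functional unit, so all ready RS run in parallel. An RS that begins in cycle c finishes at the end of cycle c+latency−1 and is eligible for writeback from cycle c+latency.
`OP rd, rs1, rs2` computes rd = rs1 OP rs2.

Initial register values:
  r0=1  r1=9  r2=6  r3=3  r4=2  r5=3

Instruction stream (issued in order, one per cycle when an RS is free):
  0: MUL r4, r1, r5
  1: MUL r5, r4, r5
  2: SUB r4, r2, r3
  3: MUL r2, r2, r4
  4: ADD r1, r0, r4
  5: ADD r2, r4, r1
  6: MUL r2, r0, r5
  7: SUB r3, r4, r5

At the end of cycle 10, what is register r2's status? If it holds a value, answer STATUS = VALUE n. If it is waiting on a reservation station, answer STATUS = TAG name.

  c1: issue MUL r4<-Mul1  regs: r0:1,r1:9,r2:6,r3:3,r4:Mul1,r5:3
  c2: issue MUL r5<-Mul2  regs: r0:1,r1:9,r2:6,r3:3,r4:Mul1,r5:Mul2
  c3: issue SUB r4<-Add1  regs: r0:1,r1:9,r2:6,r3:3,r4:Add1,r5:Mul2
  c4: stall  regs: r0:1,r1:9,r2:6,r3:3,r4:Add1,r5:Mul2
  c5: CDB Mul1=27; issue MUL r2<-Mul1  regs: r0:1,r1:9,r2:Mul1,r3:3,r4:Add1,r5:Mul2
  c6: CDB Add1=3; issue ADD r1<-Add1  regs: r0:1,r1:Add1,r2:Mul1,r3:3,r4:3,r5:Mul2
  c7: issue ADD r2<-Add2  regs: r0:1,r1:Add1,r2:Add2,r3:3,r4:3,r5:Mul2
  c8: stall  regs: r0:1,r1:Add1,r2:Add2,r3:3,r4:3,r5:Mul2
  c9: CDB Add1=4; stall  regs: r0:1,r1:4,r2:Add2,r3:3,r4:3,r5:Mul2
  c10: CDB Mul1=18; issue MUL r2<-Mul1  regs: r0:1,r1:4,r2:Mul1,r3:3,r4:3,r5:Mul2

STATUS = TAG Mul1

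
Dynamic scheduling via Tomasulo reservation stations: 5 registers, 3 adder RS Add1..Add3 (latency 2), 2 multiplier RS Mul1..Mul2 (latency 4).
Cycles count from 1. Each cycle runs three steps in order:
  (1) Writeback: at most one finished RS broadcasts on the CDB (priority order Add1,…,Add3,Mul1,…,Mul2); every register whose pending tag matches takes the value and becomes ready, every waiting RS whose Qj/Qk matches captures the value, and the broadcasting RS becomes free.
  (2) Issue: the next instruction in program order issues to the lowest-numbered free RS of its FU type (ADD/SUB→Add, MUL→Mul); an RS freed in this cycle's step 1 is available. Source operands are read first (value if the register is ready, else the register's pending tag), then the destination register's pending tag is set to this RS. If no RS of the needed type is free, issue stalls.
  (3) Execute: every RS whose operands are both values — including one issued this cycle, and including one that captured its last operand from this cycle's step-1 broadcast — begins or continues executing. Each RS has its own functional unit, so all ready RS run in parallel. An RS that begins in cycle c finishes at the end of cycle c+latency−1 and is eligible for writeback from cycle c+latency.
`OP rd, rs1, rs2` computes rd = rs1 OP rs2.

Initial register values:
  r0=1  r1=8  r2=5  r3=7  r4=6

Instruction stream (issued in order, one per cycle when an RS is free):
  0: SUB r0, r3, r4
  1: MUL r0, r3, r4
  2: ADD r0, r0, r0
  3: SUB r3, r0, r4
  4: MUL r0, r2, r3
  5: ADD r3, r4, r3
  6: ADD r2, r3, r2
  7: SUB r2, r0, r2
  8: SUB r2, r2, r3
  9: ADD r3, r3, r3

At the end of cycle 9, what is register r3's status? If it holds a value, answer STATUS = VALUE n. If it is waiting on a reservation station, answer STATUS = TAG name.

STATUS = TAG Add3

c1: issue SUB r0<-Add1 | r0:Add1,r1:8,r2:5,r3:7,r4:6
c2: issue MUL r0<-Mul1 | r0:Mul1,r1:8,r2:5,r3:7,r4:6
c3: CDB Add1=1; issue ADD r0<-Add1 | r0:Add1,r1:8,r2:5,r3:7,r4:6
c4: issue SUB r3<-Add2 | r0:Add1,r1:8,r2:5,r3:Add2,r4:6
c5: issue MUL r0<-Mul2 | r0:Mul2,r1:8,r2:5,r3:Add2,r4:6
c6: CDB Mul1=42; issue ADD r3<-Add3 | r0:Mul2,r1:8,r2:5,r3:Add3,r4:6
c7: stall | r0:Mul2,r1:8,r2:5,r3:Add3,r4:6
c8: CDB Add1=84; issue ADD r2<-Add1 | r0:Mul2,r1:8,r2:Add1,r3:Add3,r4:6
c9: stall | r0:Mul2,r1:8,r2:Add1,r3:Add3,r4:6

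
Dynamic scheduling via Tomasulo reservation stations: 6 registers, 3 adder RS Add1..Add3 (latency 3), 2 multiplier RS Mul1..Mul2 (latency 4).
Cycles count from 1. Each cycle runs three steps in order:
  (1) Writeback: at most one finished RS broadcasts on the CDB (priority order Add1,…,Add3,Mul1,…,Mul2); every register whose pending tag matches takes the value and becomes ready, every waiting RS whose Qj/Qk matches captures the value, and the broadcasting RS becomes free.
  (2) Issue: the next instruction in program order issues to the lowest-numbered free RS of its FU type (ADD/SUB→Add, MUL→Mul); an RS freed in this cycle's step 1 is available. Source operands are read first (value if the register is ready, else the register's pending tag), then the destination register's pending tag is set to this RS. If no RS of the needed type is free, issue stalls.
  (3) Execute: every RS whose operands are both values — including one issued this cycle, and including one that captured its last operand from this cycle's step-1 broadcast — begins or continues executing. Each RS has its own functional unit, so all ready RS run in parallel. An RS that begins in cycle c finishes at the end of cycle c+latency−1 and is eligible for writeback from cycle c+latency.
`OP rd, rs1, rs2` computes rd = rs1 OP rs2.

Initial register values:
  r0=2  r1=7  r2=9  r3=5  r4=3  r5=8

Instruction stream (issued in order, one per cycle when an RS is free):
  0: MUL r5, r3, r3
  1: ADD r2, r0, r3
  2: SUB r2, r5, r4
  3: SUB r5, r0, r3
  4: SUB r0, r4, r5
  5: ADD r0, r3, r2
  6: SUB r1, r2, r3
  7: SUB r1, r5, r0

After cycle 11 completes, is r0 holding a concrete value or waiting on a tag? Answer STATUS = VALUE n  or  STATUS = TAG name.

  c1: issue MUL r5<-Mul1  regs: r0:2,r1:7,r2:9,r3:5,r4:3,r5:Mul1
  c2: issue ADD r2<-Add1  regs: r0:2,r1:7,r2:Add1,r3:5,r4:3,r5:Mul1
  c3: issue SUB r2<-Add2  regs: r0:2,r1:7,r2:Add2,r3:5,r4:3,r5:Mul1
  c4: issue SUB r5<-Add3  regs: r0:2,r1:7,r2:Add2,r3:5,r4:3,r5:Add3
  c5: CDB Add1=7; issue SUB r0<-Add1  regs: r0:Add1,r1:7,r2:Add2,r3:5,r4:3,r5:Add3
  c6: CDB Mul1=25; stall  regs: r0:Add1,r1:7,r2:Add2,r3:5,r4:3,r5:Add3
  c7: CDB Add3=-3; issue ADD r0<-Add3  regs: r0:Add3,r1:7,r2:Add2,r3:5,r4:3,r5:-3
  c8: stall  regs: r0:Add3,r1:7,r2:Add2,r3:5,r4:3,r5:-3
  c9: CDB Add2=22; issue SUB r1<-Add2  regs: r0:Add3,r1:Add2,r2:22,r3:5,r4:3,r5:-3
  c10: CDB Add1=6; issue SUB r1<-Add1  regs: r0:Add3,r1:Add1,r2:22,r3:5,r4:3,r5:-3
  c11: -  regs: r0:Add3,r1:Add1,r2:22,r3:5,r4:3,r5:-3

STATUS = TAG Add3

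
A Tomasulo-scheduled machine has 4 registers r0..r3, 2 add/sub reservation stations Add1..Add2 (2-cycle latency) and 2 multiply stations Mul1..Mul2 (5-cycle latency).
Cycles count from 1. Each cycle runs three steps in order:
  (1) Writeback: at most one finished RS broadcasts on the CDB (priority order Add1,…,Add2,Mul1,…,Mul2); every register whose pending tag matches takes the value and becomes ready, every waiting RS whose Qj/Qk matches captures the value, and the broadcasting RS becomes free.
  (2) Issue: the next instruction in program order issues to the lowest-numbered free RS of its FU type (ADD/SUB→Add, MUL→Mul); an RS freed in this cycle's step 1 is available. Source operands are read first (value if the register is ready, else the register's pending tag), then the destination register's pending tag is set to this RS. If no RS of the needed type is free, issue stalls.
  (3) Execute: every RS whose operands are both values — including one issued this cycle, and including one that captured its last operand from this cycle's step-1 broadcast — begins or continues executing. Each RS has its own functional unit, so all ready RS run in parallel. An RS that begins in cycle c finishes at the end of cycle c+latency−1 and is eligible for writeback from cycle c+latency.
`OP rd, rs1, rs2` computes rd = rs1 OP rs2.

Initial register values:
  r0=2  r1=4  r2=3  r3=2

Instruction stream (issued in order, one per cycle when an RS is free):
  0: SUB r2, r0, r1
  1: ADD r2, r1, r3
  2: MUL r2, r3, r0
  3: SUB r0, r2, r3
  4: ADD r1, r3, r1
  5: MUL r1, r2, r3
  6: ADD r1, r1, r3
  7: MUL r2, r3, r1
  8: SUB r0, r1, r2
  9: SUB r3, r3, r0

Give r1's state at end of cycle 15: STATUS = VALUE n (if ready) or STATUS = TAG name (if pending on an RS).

STATUS = VALUE 10

cycle 1: issue SUB r2<-Add1 // r0:2,r1:4,r2:Add1,r3:2
cycle 2: issue ADD r2<-Add2 // r0:2,r1:4,r2:Add2,r3:2
cycle 3: CDB Add1=-2; issue MUL r2<-Mul1 // r0:2,r1:4,r2:Mul1,r3:2
cycle 4: CDB Add2=6; issue SUB r0<-Add1 // r0:Add1,r1:4,r2:Mul1,r3:2
cycle 5: issue ADD r1<-Add2 // r0:Add1,r1:Add2,r2:Mul1,r3:2
cycle 6: issue MUL r1<-Mul2 // r0:Add1,r1:Mul2,r2:Mul1,r3:2
cycle 7: CDB Add2=6; issue ADD r1<-Add2 // r0:Add1,r1:Add2,r2:Mul1,r3:2
cycle 8: CDB Mul1=4; issue MUL r2<-Mul1 // r0:Add1,r1:Add2,r2:Mul1,r3:2
cycle 9: stall // r0:Add1,r1:Add2,r2:Mul1,r3:2
cycle 10: CDB Add1=2; issue SUB r0<-Add1 // r0:Add1,r1:Add2,r2:Mul1,r3:2
cycle 11: stall // r0:Add1,r1:Add2,r2:Mul1,r3:2
cycle 12: stall // r0:Add1,r1:Add2,r2:Mul1,r3:2
cycle 13: CDB Mul2=8; stall // r0:Add1,r1:Add2,r2:Mul1,r3:2
cycle 14: stall // r0:Add1,r1:Add2,r2:Mul1,r3:2
cycle 15: CDB Add2=10; issue SUB r3<-Add2 // r0:Add1,r1:10,r2:Mul1,r3:Add2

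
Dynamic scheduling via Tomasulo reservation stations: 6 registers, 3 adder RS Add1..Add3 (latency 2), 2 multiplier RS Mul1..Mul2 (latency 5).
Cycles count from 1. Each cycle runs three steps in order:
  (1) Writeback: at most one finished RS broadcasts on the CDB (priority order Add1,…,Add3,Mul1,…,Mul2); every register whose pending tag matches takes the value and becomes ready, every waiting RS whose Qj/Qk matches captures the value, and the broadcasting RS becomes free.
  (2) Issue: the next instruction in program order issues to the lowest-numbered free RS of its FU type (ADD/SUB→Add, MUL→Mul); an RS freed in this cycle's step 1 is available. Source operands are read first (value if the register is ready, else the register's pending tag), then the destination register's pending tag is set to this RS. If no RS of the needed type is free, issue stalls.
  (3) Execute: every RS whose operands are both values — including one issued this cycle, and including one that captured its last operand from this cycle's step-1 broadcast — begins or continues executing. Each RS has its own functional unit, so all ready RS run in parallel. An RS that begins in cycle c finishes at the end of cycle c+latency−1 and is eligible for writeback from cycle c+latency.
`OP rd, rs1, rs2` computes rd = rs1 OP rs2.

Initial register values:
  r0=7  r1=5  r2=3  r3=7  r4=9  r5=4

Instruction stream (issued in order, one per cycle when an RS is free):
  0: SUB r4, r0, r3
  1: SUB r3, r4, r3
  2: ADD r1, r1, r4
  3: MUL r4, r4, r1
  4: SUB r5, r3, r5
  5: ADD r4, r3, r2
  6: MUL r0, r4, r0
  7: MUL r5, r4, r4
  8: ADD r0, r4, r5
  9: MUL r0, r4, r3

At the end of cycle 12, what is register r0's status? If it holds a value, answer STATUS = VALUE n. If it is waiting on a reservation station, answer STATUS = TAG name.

cycle 1: issue SUB r4<-Add1 // r0:7,r1:5,r2:3,r3:7,r4:Add1,r5:4
cycle 2: issue SUB r3<-Add2 // r0:7,r1:5,r2:3,r3:Add2,r4:Add1,r5:4
cycle 3: CDB Add1=0; issue ADD r1<-Add1 // r0:7,r1:Add1,r2:3,r3:Add2,r4:0,r5:4
cycle 4: issue MUL r4<-Mul1 // r0:7,r1:Add1,r2:3,r3:Add2,r4:Mul1,r5:4
cycle 5: CDB Add1=5; issue SUB r5<-Add1 // r0:7,r1:5,r2:3,r3:Add2,r4:Mul1,r5:Add1
cycle 6: CDB Add2=-7; issue ADD r4<-Add2 // r0:7,r1:5,r2:3,r3:-7,r4:Add2,r5:Add1
cycle 7: issue MUL r0<-Mul2 // r0:Mul2,r1:5,r2:3,r3:-7,r4:Add2,r5:Add1
cycle 8: CDB Add1=-11; stall // r0:Mul2,r1:5,r2:3,r3:-7,r4:Add2,r5:-11
cycle 9: CDB Add2=-4; stall // r0:Mul2,r1:5,r2:3,r3:-7,r4:-4,r5:-11
cycle 10: CDB Mul1=0; issue MUL r5<-Mul1 // r0:Mul2,r1:5,r2:3,r3:-7,r4:-4,r5:Mul1
cycle 11: issue ADD r0<-Add1 // r0:Add1,r1:5,r2:3,r3:-7,r4:-4,r5:Mul1
cycle 12: stall // r0:Add1,r1:5,r2:3,r3:-7,r4:-4,r5:Mul1

STATUS = TAG Add1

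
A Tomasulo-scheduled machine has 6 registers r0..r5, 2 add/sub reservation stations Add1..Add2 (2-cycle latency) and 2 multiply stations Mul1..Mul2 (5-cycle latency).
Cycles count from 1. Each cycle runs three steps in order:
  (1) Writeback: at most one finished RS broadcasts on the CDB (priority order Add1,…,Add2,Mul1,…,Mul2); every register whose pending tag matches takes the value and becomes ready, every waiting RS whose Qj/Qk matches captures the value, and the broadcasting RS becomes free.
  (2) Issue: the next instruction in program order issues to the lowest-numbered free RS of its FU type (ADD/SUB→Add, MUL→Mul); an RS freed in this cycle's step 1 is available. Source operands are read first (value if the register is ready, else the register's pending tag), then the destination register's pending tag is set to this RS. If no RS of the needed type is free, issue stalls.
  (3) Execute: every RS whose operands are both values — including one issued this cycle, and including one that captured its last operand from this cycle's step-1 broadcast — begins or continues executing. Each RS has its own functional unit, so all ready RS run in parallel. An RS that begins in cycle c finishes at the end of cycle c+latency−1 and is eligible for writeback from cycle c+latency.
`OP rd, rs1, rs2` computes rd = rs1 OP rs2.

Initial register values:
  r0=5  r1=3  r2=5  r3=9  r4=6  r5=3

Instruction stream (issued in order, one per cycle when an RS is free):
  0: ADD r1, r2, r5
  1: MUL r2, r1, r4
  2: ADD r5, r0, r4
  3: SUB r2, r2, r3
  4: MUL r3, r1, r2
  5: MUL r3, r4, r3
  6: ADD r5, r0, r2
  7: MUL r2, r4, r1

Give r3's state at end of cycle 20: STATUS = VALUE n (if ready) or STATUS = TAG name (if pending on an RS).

STATUS = VALUE 1872

  c1: issue ADD r1<-Add1  regs: r0:5,r1:Add1,r2:5,r3:9,r4:6,r5:3
  c2: issue MUL r2<-Mul1  regs: r0:5,r1:Add1,r2:Mul1,r3:9,r4:6,r5:3
  c3: CDB Add1=8; issue ADD r5<-Add1  regs: r0:5,r1:8,r2:Mul1,r3:9,r4:6,r5:Add1
  c4: issue SUB r2<-Add2  regs: r0:5,r1:8,r2:Add2,r3:9,r4:6,r5:Add1
  c5: CDB Add1=11; issue MUL r3<-Mul2  regs: r0:5,r1:8,r2:Add2,r3:Mul2,r4:6,r5:11
  c6: stall  regs: r0:5,r1:8,r2:Add2,r3:Mul2,r4:6,r5:11
  c7: stall  regs: r0:5,r1:8,r2:Add2,r3:Mul2,r4:6,r5:11
  c8: CDB Mul1=48; issue MUL r3<-Mul1  regs: r0:5,r1:8,r2:Add2,r3:Mul1,r4:6,r5:11
  c9: issue ADD r5<-Add1  regs: r0:5,r1:8,r2:Add2,r3:Mul1,r4:6,r5:Add1
  c10: CDB Add2=39; stall  regs: r0:5,r1:8,r2:39,r3:Mul1,r4:6,r5:Add1
  c11: stall  regs: r0:5,r1:8,r2:39,r3:Mul1,r4:6,r5:Add1
  c12: CDB Add1=44; stall  regs: r0:5,r1:8,r2:39,r3:Mul1,r4:6,r5:44
  c13: stall  regs: r0:5,r1:8,r2:39,r3:Mul1,r4:6,r5:44
  c14: stall  regs: r0:5,r1:8,r2:39,r3:Mul1,r4:6,r5:44
  c15: CDB Mul2=312; issue MUL r2<-Mul2  regs: r0:5,r1:8,r2:Mul2,r3:Mul1,r4:6,r5:44
  c16: -  regs: r0:5,r1:8,r2:Mul2,r3:Mul1,r4:6,r5:44
  c17: -  regs: r0:5,r1:8,r2:Mul2,r3:Mul1,r4:6,r5:44
  c18: -  regs: r0:5,r1:8,r2:Mul2,r3:Mul1,r4:6,r5:44
  c19: -  regs: r0:5,r1:8,r2:Mul2,r3:Mul1,r4:6,r5:44
  c20: CDB Mul1=1872  regs: r0:5,r1:8,r2:Mul2,r3:1872,r4:6,r5:44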